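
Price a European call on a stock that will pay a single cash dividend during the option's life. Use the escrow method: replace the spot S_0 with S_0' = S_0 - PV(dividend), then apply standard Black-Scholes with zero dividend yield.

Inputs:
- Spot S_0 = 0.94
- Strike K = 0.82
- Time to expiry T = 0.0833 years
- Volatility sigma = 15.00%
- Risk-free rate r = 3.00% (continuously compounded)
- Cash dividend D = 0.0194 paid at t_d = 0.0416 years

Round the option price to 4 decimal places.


PV(D) = D * exp(-r * t_d) = 0.0194 * 0.99875278 = 0.01937580
S_0' = S_0 - PV(D) = 0.9400 - 0.01937580 = 0.92062420
d1 = (ln(S_0'/K) + (r + sigma^2/2)*T) / (sigma*sqrt(T)) = 2.75298027
d2 = d1 - sigma*sqrt(T) = 2.70968766
exp(-rT) = 0.99750412
N(d1) = 0.99704723; N(d2) = 0.99663267
C = S_0' * N(d1) - K * exp(-rT) * N(d2) = 0.92062420 * 0.99704723 - 0.8200 * 0.99750412 * 0.99663267 = 0.1027

Answer: Price = 0.1027


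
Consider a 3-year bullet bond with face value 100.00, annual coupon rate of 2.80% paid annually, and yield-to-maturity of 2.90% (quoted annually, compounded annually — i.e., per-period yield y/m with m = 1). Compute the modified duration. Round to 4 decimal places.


Coupon per period c = face * coupon_rate / m = 2.800000
Periods per year m = 1; per-period yield y/m = 0.029000
Number of cashflows N = 3
Cashflows (t years, CF_t, discount factor 1/(1+y/m)^(m*t), PV):
  t = 1.0000: CF_t = 2.800000, DF = 0.971817, PV = 2.721088
  t = 2.0000: CF_t = 2.800000, DF = 0.944429, PV = 2.644401
  t = 3.0000: CF_t = 102.800000, DF = 0.917812, PV = 94.351105
Price P = sum_t PV_t = 99.716594
First compute Macaulay numerator sum_t t * PV_t:
  t * PV_t at t = 1.0000: 2.721088
  t * PV_t at t = 2.0000: 5.288802
  t * PV_t at t = 3.0000: 283.053315
Macaulay duration D = 291.063205 / 99.716594 = 2.918904
Modified duration = D / (1 + y/m) = 2.918904 / (1 + 0.029000) = 2.836642

Answer: Modified duration = 2.8366


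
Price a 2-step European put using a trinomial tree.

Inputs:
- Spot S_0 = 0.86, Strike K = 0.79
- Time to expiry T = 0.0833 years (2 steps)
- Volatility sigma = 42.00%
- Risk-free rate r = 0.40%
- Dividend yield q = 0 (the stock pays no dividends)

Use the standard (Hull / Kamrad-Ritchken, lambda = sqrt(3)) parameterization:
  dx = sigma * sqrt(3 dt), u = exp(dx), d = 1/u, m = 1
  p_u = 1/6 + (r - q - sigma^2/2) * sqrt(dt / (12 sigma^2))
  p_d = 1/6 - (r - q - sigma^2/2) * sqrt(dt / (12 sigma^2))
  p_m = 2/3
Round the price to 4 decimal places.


dt = T/N = 0.041650; dx = sigma*sqrt(3*dt) = 0.148463
u = exp(dx) = 1.160050; d = 1/u = 0.862032
p_u = 0.154856, p_m = 0.666667, p_d = 0.178477
Discount per step: exp(-r*dt) = 0.999833
Stock lattice S(k, j) with j the centered position index:
  k=0: S(0,+0) = 0.8600
  k=1: S(1,-1) = 0.7413; S(1,+0) = 0.8600; S(1,+1) = 0.9976
  k=2: S(2,-2) = 0.6391; S(2,-1) = 0.7413; S(2,+0) = 0.8600; S(2,+1) = 0.9976; S(2,+2) = 1.1573
Terminal payoffs V(N, j) = max(K - S_T, 0):
  V(2,-2) = 0.150935; V(2,-1) = 0.048652; V(2,+0) = 0.000000; V(2,+1) = 0.000000; V(2,+2) = 0.000000
Backward induction: V(k, j) = exp(-r*dt) * [p_u * V(k+1, j+1) + p_m * V(k+1, j) + p_d * V(k+1, j-1)]
  V(1,-1) = exp(-r*dt) * [p_u*0.000000 + p_m*0.048652 + p_d*0.150935] = 0.059363
  V(1,+0) = exp(-r*dt) * [p_u*0.000000 + p_m*0.000000 + p_d*0.048652] = 0.008682
  V(1,+1) = exp(-r*dt) * [p_u*0.000000 + p_m*0.000000 + p_d*0.000000] = 0.000000
  V(0,+0) = exp(-r*dt) * [p_u*0.000000 + p_m*0.008682 + p_d*0.059363] = 0.016380

Answer: Price = V(0,0) = 0.0164


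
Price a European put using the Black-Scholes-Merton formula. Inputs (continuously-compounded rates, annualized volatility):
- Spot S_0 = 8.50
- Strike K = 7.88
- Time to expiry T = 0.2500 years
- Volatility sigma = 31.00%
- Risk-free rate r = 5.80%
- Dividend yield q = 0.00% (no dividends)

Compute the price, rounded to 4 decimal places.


Answer: Price = 0.2183

Derivation:
d1 = (ln(S/K) + (r - q + 0.5*sigma^2) * T) / (sigma * sqrt(T)) = 0.65968232
d2 = d1 - sigma * sqrt(T) = 0.50468232
exp(-rT) = 0.98560462; exp(-qT) = 1.00000000
P = K * exp(-rT) * N(-d2) - S_0 * exp(-qT) * N(-d1)
N(-d1) = 0.25472886; N(-d2) = 0.30689099
P = 7.8800 * 0.98560462 * 0.30689099 - 8.5000 * 1.00000000 * 0.25472886 = 0.2183


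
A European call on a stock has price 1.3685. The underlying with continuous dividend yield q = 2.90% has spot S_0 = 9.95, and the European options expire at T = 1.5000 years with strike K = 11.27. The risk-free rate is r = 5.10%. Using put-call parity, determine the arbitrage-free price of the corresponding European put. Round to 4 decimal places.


Put-call parity: C - P = S_0 * exp(-qT) - K * exp(-rT).
S_0 * exp(-qT) = 9.9500 * 0.95743255 = 9.52645391
K * exp(-rT) = 11.2700 * 0.92635291 = 10.43999734
P = C - S*exp(-qT) + K*exp(-rT)
P = 1.3685 - 9.52645391 + 10.43999734 = 2.2820

Answer: Put price = 2.2820


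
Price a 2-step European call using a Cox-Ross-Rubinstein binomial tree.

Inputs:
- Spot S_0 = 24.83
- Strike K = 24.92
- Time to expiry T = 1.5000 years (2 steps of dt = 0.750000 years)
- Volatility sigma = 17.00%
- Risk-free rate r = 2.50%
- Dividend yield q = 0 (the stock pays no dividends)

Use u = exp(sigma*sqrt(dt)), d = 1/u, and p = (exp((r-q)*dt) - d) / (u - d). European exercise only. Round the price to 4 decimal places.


Answer: Price = V(0,0) = 2.2527

Derivation:
dt = T/N = 0.750000
u = exp(sigma*sqrt(dt)) = 1.158614; d = 1/u = 0.863100
p = (exp((r-q)*dt) - d) / (u - d) = 0.527308
Discount per step: exp(-r*dt) = 0.981425
Stock lattice S(k, i) with i counting down-moves:
  k=0: S(0,0) = 24.8300
  k=1: S(1,0) = 28.7684; S(1,1) = 21.4308
  k=2: S(2,0) = 33.3314; S(2,1) = 24.8300; S(2,2) = 18.4969
Terminal payoffs V(N, i) = max(S_T - K, 0):
  V(2,0) = 8.411445; V(2,1) = 0.000000; V(2,2) = 0.000000
Backward induction: V(k, i) = exp(-r*dt) * [p * V(k+1, i) + (1-p) * V(k+1, i+1)].
  V(1,0) = exp(-r*dt) * [p*8.411445 + (1-p)*0.000000] = 4.353030
  V(1,1) = exp(-r*dt) * [p*0.000000 + (1-p)*0.000000] = 0.000000
  V(0,0) = exp(-r*dt) * [p*4.353030 + (1-p)*0.000000] = 2.252749


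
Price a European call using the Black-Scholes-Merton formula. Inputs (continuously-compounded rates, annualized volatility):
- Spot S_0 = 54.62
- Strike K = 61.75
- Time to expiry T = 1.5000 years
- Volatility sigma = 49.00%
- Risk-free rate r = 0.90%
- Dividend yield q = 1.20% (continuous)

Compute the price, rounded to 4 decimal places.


Answer: Price = 10.1663

Derivation:
d1 = (ln(S/K) + (r - q + 0.5*sigma^2) * T) / (sigma * sqrt(T)) = 0.08811688
d2 = d1 - sigma * sqrt(T) = -0.51200811
exp(-rT) = 0.98659072; exp(-qT) = 0.98216103
C = S_0 * exp(-qT) * N(d1) - K * exp(-rT) * N(d2)
N(d1) = 0.53510811; N(d2) = 0.30432267
C = 54.6200 * 0.98216103 * 0.53510811 - 61.7500 * 0.98659072 * 0.30432267 = 10.1663


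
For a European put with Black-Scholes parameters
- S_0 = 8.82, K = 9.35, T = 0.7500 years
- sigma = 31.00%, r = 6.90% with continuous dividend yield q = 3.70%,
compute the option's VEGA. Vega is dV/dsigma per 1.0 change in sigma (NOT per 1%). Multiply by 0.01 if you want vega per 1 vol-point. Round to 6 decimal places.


Answer: Vega = 2.963801

Derivation:
d1 = 0.0062690060; d2 = -0.2621988692
phi(d1) = 0.3989344412; exp(-qT) = 0.9726314943; exp(-rT) = 0.9495662287
Vega = S * exp(-qT) * phi(d1) * sqrt(T) = 8.8200 * 0.9726314943 * 0.3989344412 * 0.8660254038 = 2.963801


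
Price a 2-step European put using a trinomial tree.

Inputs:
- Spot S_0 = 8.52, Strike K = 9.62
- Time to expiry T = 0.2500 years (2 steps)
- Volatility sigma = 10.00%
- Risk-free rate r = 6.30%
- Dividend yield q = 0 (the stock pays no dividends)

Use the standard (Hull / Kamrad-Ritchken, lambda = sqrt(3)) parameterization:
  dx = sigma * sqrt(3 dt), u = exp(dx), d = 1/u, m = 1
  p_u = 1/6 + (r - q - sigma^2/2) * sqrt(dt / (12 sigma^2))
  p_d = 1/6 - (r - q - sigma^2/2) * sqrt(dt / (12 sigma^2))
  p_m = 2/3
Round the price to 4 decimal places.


Answer: Price = V(0,0) = 0.9506

Derivation:
dt = T/N = 0.125000; dx = sigma*sqrt(3*dt) = 0.061237
u = exp(dx) = 1.063151; d = 1/u = 0.940600
p_u = 0.225863, p_m = 0.666667, p_d = 0.107471
Discount per step: exp(-r*dt) = 0.992156
Stock lattice S(k, j) with j the centered position index:
  k=0: S(0,+0) = 8.5200
  k=1: S(1,-1) = 8.0139; S(1,+0) = 8.5200; S(1,+1) = 9.0580
  k=2: S(2,-2) = 7.5379; S(2,-1) = 8.0139; S(2,+0) = 8.5200; S(2,+1) = 9.0580; S(2,+2) = 9.6301
Terminal payoffs V(N, j) = max(K - S_T, 0):
  V(2,-2) = 2.082113; V(2,-1) = 1.606087; V(2,+0) = 1.100000; V(2,+1) = 0.561953; V(2,+2) = 0.000000
Backward induction: V(k, j) = exp(-r*dt) * [p_u * V(k+1, j+1) + p_m * V(k+1, j) + p_d * V(k+1, j-1)]
  V(1,-1) = exp(-r*dt) * [p_u*1.100000 + p_m*1.606087 + p_d*2.082113] = 1.530837
  V(1,+0) = exp(-r*dt) * [p_u*0.561953 + p_m*1.100000 + p_d*1.606087] = 1.024763
  V(1,+1) = exp(-r*dt) * [p_u*0.000000 + p_m*0.561953 + p_d*1.100000] = 0.488987
  V(0,+0) = exp(-r*dt) * [p_u*0.488987 + p_m*1.024763 + p_d*1.530837] = 0.950623


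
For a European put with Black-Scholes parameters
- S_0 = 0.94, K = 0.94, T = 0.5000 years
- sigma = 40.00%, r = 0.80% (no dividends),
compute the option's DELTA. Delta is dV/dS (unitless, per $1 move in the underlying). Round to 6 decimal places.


Answer: Delta = -0.438189

Derivation:
d1 = 0.1555634919; d2 = -0.1272792206
phi(d1) = 0.3941441659; exp(-qT) = 1.0000000000; exp(-rT) = 0.9960079893
N(-d1) = 0.4381885519
Delta = -exp(-qT) * N(-d1) = -1.0000000000 * 0.4381885519 = -0.438189


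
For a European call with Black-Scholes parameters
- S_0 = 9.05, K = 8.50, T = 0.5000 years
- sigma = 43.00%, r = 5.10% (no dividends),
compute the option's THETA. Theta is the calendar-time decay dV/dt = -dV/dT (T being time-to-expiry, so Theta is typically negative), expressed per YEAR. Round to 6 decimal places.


d1 = 0.4421015582; d2 = 0.1380456423
phi(d1) = 0.3617993773; exp(-qT) = 1.0000000000; exp(-rT) = 0.9748223790
Theta = -S*exp(-qT)*phi(d1)*sigma/(2*sqrt(T)) - r*K*exp(-rT)*N(d2) + q*S*exp(-qT)*N(d1)
N(d1) = 0.6707921416; N(d2) = 0.5548978273; sqrt(T) = 0.7071067812
Term 1 = -9.0500 * 1.0000000000 * 0.3617993773 * 0.4300 / (2 * 0.7071067812) = -0.9955655314
Term 2 = -0.0510 * 8.5000 * 0.9748223790 * 0.5548978273 = -0.2344917765
Term 3 = 0 (no dividend yield, q = 0)
Theta = -0.9955655314 + (-0.2344917765) + (0.0000000000) = -1.230057

Answer: Theta = -1.230057


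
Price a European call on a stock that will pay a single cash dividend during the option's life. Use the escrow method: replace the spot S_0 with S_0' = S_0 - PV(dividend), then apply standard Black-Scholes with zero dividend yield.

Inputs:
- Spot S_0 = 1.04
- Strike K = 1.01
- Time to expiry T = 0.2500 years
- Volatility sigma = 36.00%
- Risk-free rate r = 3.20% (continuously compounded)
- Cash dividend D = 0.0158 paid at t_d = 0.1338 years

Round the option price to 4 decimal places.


PV(D) = D * exp(-r * t_d) = 0.0158 * 0.99572755 = 0.01573250
S_0' = S_0 - PV(D) = 1.0400 - 0.01573250 = 1.02426750
d1 = (ln(S_0'/K) + (r + sigma^2/2)*T) / (sigma*sqrt(T)) = 0.21237443
d2 = d1 - sigma*sqrt(T) = 0.03237443
exp(-rT) = 0.99203191
N(d1) = 0.58409253; N(d2) = 0.51291327
C = S_0' * N(d1) - K * exp(-rT) * N(d2) = 1.02426750 * 0.58409253 - 1.0100 * 0.99203191 * 0.51291327 = 0.0844

Answer: Price = 0.0844


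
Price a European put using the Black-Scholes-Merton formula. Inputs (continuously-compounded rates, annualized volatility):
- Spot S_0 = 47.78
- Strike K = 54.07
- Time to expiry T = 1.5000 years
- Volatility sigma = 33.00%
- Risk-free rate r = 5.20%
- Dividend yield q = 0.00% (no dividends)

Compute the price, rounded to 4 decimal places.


Answer: Price = 8.9963

Derivation:
d1 = (ln(S/K) + (r - q + 0.5*sigma^2) * T) / (sigma * sqrt(T)) = 0.08907888
d2 = d1 - sigma * sqrt(T) = -0.31508693
exp(-rT) = 0.92496443; exp(-qT) = 1.00000000
P = K * exp(-rT) * N(-d2) - S_0 * exp(-qT) * N(-d1)
N(-d1) = 0.46450961; N(-d2) = 0.62365217
P = 54.0700 * 0.92496443 * 0.62365217 - 47.7800 * 1.00000000 * 0.46450961 = 8.9963


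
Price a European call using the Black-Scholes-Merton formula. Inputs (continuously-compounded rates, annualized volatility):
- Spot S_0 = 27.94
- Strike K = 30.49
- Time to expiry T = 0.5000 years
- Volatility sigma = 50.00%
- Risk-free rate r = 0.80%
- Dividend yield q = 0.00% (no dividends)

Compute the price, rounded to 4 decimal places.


d1 = (ln(S/K) + (r - q + 0.5*sigma^2) * T) / (sigma * sqrt(T)) = -0.05894274
d2 = d1 - sigma * sqrt(T) = -0.41249614
exp(-rT) = 0.99600799; exp(-qT) = 1.00000000
C = S_0 * exp(-qT) * N(d1) - K * exp(-rT) * N(d2)
N(d1) = 0.47649886; N(d2) = 0.33998791
C = 27.9400 * 1.00000000 * 0.47649886 - 30.4900 * 0.99600799 * 0.33998791 = 2.9885

Answer: Price = 2.9885


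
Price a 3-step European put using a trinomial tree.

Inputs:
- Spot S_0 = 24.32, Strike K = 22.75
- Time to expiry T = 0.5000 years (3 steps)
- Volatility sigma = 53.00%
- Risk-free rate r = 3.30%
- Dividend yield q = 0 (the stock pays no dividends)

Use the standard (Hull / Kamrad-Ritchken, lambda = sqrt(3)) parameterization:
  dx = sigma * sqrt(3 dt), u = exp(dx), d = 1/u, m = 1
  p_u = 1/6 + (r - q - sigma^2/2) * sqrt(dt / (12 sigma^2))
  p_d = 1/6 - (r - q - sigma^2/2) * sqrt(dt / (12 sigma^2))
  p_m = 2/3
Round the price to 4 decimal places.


Answer: Price = V(0,0) = 2.5048

Derivation:
dt = T/N = 0.166667; dx = sigma*sqrt(3*dt) = 0.374767
u = exp(dx) = 1.454652; d = 1/u = 0.687450
p_u = 0.142774, p_m = 0.666667, p_d = 0.190559
Discount per step: exp(-r*dt) = 0.994515
Stock lattice S(k, j) with j the centered position index:
  k=0: S(0,+0) = 24.3200
  k=1: S(1,-1) = 16.7188; S(1,+0) = 24.3200; S(1,+1) = 35.3771
  k=2: S(2,-2) = 11.4933; S(2,-1) = 16.7188; S(2,+0) = 24.3200; S(2,+1) = 35.3771; S(2,+2) = 51.4614
  k=3: S(3,-3) = 7.9011; S(3,-2) = 11.4933; S(3,-1) = 16.7188; S(3,+0) = 24.3200; S(3,+1) = 35.3771; S(3,+2) = 51.4614; S(3,+3) = 74.8584
Terminal payoffs V(N, j) = max(K - S_T, 0):
  V(3,-3) = 14.848921; V(3,-2) = 11.256681; V(3,-1) = 6.031223; V(3,+0) = 0.000000; V(3,+1) = 0.000000; V(3,+2) = 0.000000; V(3,+3) = 0.000000
Backward induction: V(k, j) = exp(-r*dt) * [p_u * V(k+1, j+1) + p_m * V(k+1, j) + p_d * V(k+1, j-1)]
  V(2,-2) = exp(-r*dt) * [p_u*6.031223 + p_m*11.256681 + p_d*14.848921] = 11.133752
  V(2,-1) = exp(-r*dt) * [p_u*0.000000 + p_m*6.031223 + p_d*11.256681] = 6.132062
  V(2,+0) = exp(-r*dt) * [p_u*0.000000 + p_m*0.000000 + p_d*6.031223] = 1.143002
  V(2,+1) = exp(-r*dt) * [p_u*0.000000 + p_m*0.000000 + p_d*0.000000] = 0.000000
  V(2,+2) = exp(-r*dt) * [p_u*0.000000 + p_m*0.000000 + p_d*0.000000] = 0.000000
  V(1,-1) = exp(-r*dt) * [p_u*1.143002 + p_m*6.132062 + p_d*11.133752] = 6.337918
  V(1,+0) = exp(-r*dt) * [p_u*0.000000 + p_m*1.143002 + p_d*6.132062] = 1.919934
  V(1,+1) = exp(-r*dt) * [p_u*0.000000 + p_m*0.000000 + p_d*1.143002] = 0.216615
  V(0,+0) = exp(-r*dt) * [p_u*0.216615 + p_m*1.919934 + p_d*6.337918] = 2.504818


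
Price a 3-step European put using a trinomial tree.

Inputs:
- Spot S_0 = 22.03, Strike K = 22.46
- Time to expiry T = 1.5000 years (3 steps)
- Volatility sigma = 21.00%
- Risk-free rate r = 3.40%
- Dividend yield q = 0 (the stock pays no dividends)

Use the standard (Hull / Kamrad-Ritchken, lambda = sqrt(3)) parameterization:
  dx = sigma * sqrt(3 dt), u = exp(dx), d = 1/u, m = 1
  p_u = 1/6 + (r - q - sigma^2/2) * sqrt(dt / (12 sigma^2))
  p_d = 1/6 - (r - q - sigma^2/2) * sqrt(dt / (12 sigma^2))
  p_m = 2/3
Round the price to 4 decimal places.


Answer: Price = V(0,0) = 1.7664

Derivation:
dt = T/N = 0.500000; dx = sigma*sqrt(3*dt) = 0.257196
u = exp(dx) = 1.293299; d = 1/u = 0.773216
p_u = 0.178282, p_m = 0.666667, p_d = 0.155051
Discount per step: exp(-r*dt) = 0.983144
Stock lattice S(k, j) with j the centered position index:
  k=0: S(0,+0) = 22.0300
  k=1: S(1,-1) = 17.0340; S(1,+0) = 22.0300; S(1,+1) = 28.4914
  k=2: S(2,-2) = 13.1709; S(2,-1) = 17.0340; S(2,+0) = 22.0300; S(2,+1) = 28.4914; S(2,+2) = 36.8479
  k=3: S(3,-3) = 10.1840; S(3,-2) = 13.1709; S(3,-1) = 17.0340; S(3,+0) = 22.0300; S(3,+1) = 28.4914; S(3,+2) = 36.8479; S(3,+3) = 47.6553
Terminal payoffs V(N, j) = max(K - S_T, 0):
  V(3,-3) = 12.276020; V(3,-2) = 9.289068; V(3,-1) = 5.426044; V(3,+0) = 0.430000; V(3,+1) = 0.000000; V(3,+2) = 0.000000; V(3,+3) = 0.000000
Backward induction: V(k, j) = exp(-r*dt) * [p_u * V(k+1, j+1) + p_m * V(k+1, j) + p_d * V(k+1, j-1)]
  V(2,-2) = exp(-r*dt) * [p_u*5.426044 + p_m*9.289068 + p_d*12.276020] = 8.910712
  V(2,-1) = exp(-r*dt) * [p_u*0.430000 + p_m*5.426044 + p_d*9.289068] = 5.047758
  V(2,+0) = exp(-r*dt) * [p_u*0.000000 + p_m*0.430000 + p_d*5.426044] = 1.108967
  V(2,+1) = exp(-r*dt) * [p_u*0.000000 + p_m*0.000000 + p_d*0.430000] = 0.065548
  V(2,+2) = exp(-r*dt) * [p_u*0.000000 + p_m*0.000000 + p_d*0.000000] = 0.000000
  V(1,-1) = exp(-r*dt) * [p_u*1.108967 + p_m*5.047758 + p_d*8.910712] = 4.861151
  V(1,+0) = exp(-r*dt) * [p_u*0.065548 + p_m*1.108967 + p_d*5.047758] = 1.507806
  V(1,+1) = exp(-r*dt) * [p_u*0.000000 + p_m*0.065548 + p_d*1.108967] = 0.212010
  V(0,+0) = exp(-r*dt) * [p_u*0.212010 + p_m*1.507806 + p_d*4.861151] = 1.766442


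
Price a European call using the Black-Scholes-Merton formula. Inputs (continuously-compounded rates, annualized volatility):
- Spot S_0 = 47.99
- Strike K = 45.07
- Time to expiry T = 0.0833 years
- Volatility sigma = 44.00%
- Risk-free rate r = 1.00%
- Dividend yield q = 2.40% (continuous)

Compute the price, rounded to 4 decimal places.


Answer: Price = 4.0543

Derivation:
d1 = (ln(S/K) + (r - q + 0.5*sigma^2) * T) / (sigma * sqrt(T)) = 0.54864282
d2 = d1 - sigma * sqrt(T) = 0.42165117
exp(-rT) = 0.99916735; exp(-qT) = 0.99800280
C = S_0 * exp(-qT) * N(d1) - K * exp(-rT) * N(d2)
N(d1) = 0.70837470; N(d2) = 0.66336017
C = 47.9900 * 0.99800280 * 0.70837470 - 45.0700 * 0.99916735 * 0.66336017 = 4.0543


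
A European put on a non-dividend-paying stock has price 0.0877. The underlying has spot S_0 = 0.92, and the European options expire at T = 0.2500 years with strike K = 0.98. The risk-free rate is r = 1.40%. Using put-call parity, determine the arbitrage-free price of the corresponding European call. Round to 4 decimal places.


Answer: Call price = 0.0311

Derivation:
Put-call parity: C - P = S_0 * exp(-qT) - K * exp(-rT).
S_0 * exp(-qT) = 0.9200 * 1.00000000 = 0.92000000
K * exp(-rT) = 0.9800 * 0.99650612 = 0.97657600
C = P + S*exp(-qT) - K*exp(-rT)
C = 0.0877 + 0.92000000 - 0.97657600 = 0.0311


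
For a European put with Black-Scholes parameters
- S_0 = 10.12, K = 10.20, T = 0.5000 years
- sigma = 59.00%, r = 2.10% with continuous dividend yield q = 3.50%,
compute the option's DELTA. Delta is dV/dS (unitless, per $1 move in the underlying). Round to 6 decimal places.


d1 = 0.1729438016; d2 = -0.2442491993
phi(d1) = 0.3930205759; exp(-qT) = 0.9826522357; exp(-rT) = 0.9895549326
N(-d1) = 0.4313478008
Delta = -exp(-qT) * N(-d1) = -0.9826522357 * 0.4313478008 = -0.423865

Answer: Delta = -0.423865


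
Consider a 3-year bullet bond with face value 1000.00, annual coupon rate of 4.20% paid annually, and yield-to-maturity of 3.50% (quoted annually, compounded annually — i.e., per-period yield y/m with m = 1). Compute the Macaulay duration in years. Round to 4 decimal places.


Coupon per period c = face * coupon_rate / m = 42.000000
Periods per year m = 1; per-period yield y/m = 0.035000
Number of cashflows N = 3
Cashflows (t years, CF_t, discount factor 1/(1+y/m)^(m*t), PV):
  t = 1.0000: CF_t = 42.000000, DF = 0.966184, PV = 40.579710
  t = 2.0000: CF_t = 42.000000, DF = 0.933511, PV = 39.207449
  t = 3.0000: CF_t = 1042.000000, DF = 0.901943, PV = 939.824299
Price P = sum_t PV_t = 1019.611459
Macaulay numerator sum_t t * PV_t:
  t * PV_t at t = 1.0000: 40.579710
  t * PV_t at t = 2.0000: 78.414899
  t * PV_t at t = 3.0000: 2819.472898
Macaulay duration D = (sum_t t * PV_t) / P = 2938.467507 / 1019.611459 = 2.881948

Answer: Macaulay duration = 2.8819 years


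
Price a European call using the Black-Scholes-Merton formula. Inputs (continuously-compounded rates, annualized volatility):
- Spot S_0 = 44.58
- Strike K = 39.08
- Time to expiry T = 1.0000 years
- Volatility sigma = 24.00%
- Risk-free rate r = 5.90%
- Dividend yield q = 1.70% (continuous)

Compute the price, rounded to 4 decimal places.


Answer: Price = 8.3057

Derivation:
d1 = (ln(S/K) + (r - q + 0.5*sigma^2) * T) / (sigma * sqrt(T)) = 0.84364375
d2 = d1 - sigma * sqrt(T) = 0.60364375
exp(-rT) = 0.94270677; exp(-qT) = 0.98314368
C = S_0 * exp(-qT) * N(d1) - K * exp(-rT) * N(d2)
N(d1) = 0.80056575; N(d2) = 0.72695974
C = 44.5800 * 0.98314368 * 0.80056575 - 39.0800 * 0.94270677 * 0.72695974 = 8.3057


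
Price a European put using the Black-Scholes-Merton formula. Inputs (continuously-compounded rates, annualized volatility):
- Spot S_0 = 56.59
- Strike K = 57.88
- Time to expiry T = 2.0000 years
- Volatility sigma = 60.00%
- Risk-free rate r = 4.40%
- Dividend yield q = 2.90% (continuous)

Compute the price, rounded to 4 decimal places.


d1 = (ln(S/K) + (r - q + 0.5*sigma^2) * T) / (sigma * sqrt(T)) = 0.43305622
d2 = d1 - sigma * sqrt(T) = -0.41547192
exp(-rT) = 0.91576088; exp(-qT) = 0.94364995
P = K * exp(-rT) * N(-d2) - S_0 * exp(-qT) * N(-d1)
N(-d1) = 0.33248696; N(-d2) = 0.66110176
P = 57.8800 * 0.91576088 * 0.66110176 - 56.5900 * 0.94364995 * 0.33248696 = 17.2860

Answer: Price = 17.2860


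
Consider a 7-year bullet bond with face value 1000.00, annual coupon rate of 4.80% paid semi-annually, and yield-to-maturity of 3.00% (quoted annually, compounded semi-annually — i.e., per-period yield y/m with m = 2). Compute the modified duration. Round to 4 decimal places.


Answer: Modified duration = 5.9982

Derivation:
Coupon per period c = face * coupon_rate / m = 24.000000
Periods per year m = 2; per-period yield y/m = 0.015000
Number of cashflows N = 14
Cashflows (t years, CF_t, discount factor 1/(1+y/m)^(m*t), PV):
  t = 0.5000: CF_t = 24.000000, DF = 0.985222, PV = 23.645320
  t = 1.0000: CF_t = 24.000000, DF = 0.970662, PV = 23.295882
  t = 1.5000: CF_t = 24.000000, DF = 0.956317, PV = 22.951608
  t = 2.0000: CF_t = 24.000000, DF = 0.942184, PV = 22.612422
  t = 2.5000: CF_t = 24.000000, DF = 0.928260, PV = 22.278248
  t = 3.0000: CF_t = 24.000000, DF = 0.914542, PV = 21.949013
  t = 3.5000: CF_t = 24.000000, DF = 0.901027, PV = 21.624643
  t = 4.0000: CF_t = 24.000000, DF = 0.887711, PV = 21.305067
  t = 4.5000: CF_t = 24.000000, DF = 0.874592, PV = 20.990214
  t = 5.0000: CF_t = 24.000000, DF = 0.861667, PV = 20.680014
  t = 5.5000: CF_t = 24.000000, DF = 0.848933, PV = 20.374398
  t = 6.0000: CF_t = 24.000000, DF = 0.836387, PV = 20.073298
  t = 6.5000: CF_t = 24.000000, DF = 0.824027, PV = 19.776648
  t = 7.0000: CF_t = 1024.000000, DF = 0.811849, PV = 831.333660
Price P = sum_t PV_t = 1112.890434
First compute Macaulay numerator sum_t t * PV_t:
  t * PV_t at t = 0.5000: 11.822660
  t * PV_t at t = 1.0000: 23.295882
  t * PV_t at t = 1.5000: 34.427412
  t * PV_t at t = 2.0000: 45.224843
  t * PV_t at t = 2.5000: 55.695620
  t * PV_t at t = 3.0000: 65.847038
  t * PV_t at t = 3.5000: 75.686250
  t * PV_t at t = 4.0000: 85.220268
  t * PV_t at t = 4.5000: 94.455962
  t * PV_t at t = 5.0000: 103.400068
  t * PV_t at t = 5.5000: 112.059187
  t * PV_t at t = 6.0000: 120.439789
  t * PV_t at t = 6.5000: 128.548215
  t * PV_t at t = 7.0000: 5819.335621
Macaulay duration D = 6775.458813 / 1112.890434 = 6.088163
Modified duration = D / (1 + y/m) = 6.088163 / (1 + 0.015000) = 5.998191


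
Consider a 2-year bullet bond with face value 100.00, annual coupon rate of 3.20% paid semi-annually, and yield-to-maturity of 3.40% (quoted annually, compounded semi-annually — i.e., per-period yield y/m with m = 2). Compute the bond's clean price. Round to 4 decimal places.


Coupon per period c = face * coupon_rate / m = 1.600000
Periods per year m = 2; per-period yield y/m = 0.017000
Number of cashflows N = 4
Cashflows (t years, CF_t, discount factor 1/(1+y/m)^(m*t), PV):
  t = 0.5000: CF_t = 1.600000, DF = 0.983284, PV = 1.573255
  t = 1.0000: CF_t = 1.600000, DF = 0.966848, PV = 1.546956
  t = 1.5000: CF_t = 1.600000, DF = 0.950686, PV = 1.521098
  t = 2.0000: CF_t = 101.600000, DF = 0.934795, PV = 94.975130
Price P = sum_t PV_t = 99.616439

Answer: Price = 99.6164


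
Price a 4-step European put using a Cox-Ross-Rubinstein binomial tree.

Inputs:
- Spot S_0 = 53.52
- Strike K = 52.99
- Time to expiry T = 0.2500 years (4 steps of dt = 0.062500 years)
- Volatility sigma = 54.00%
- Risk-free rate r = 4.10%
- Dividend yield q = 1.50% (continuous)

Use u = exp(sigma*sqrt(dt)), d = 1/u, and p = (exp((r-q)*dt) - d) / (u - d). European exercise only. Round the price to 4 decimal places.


dt = T/N = 0.062500
u = exp(sigma*sqrt(dt)) = 1.144537; d = 1/u = 0.873716
p = (exp((r-q)*dt) - d) / (u - d) = 0.472306
Discount per step: exp(-r*dt) = 0.997441
Stock lattice S(k, i) with i counting down-moves:
  k=0: S(0,0) = 53.5200
  k=1: S(1,0) = 61.2556; S(1,1) = 46.7613
  k=2: S(2,0) = 70.1093; S(2,1) = 53.5200; S(2,2) = 40.8561
  k=3: S(3,0) = 80.2427; S(3,1) = 61.2556; S(3,2) = 46.7613; S(3,3) = 35.6966
  k=4: S(4,0) = 91.8407; S(4,1) = 70.1093; S(4,2) = 53.5200; S(4,3) = 40.8561; S(4,4) = 31.1887
Terminal payoffs V(N, i) = max(K - S_T, 0):
  V(4,0) = 0.000000; V(4,1) = 0.000000; V(4,2) = 0.000000; V(4,3) = 12.133929; V(4,4) = 21.801314
Backward induction: V(k, i) = exp(-r*dt) * [p * V(k+1, i) + (1-p) * V(k+1, i+1)].
  V(3,0) = exp(-r*dt) * [p*0.000000 + (1-p)*0.000000] = 0.000000
  V(3,1) = exp(-r*dt) * [p*0.000000 + (1-p)*0.000000] = 0.000000
  V(3,2) = exp(-r*dt) * [p*0.000000 + (1-p)*12.133929] = 6.386611
  V(3,3) = exp(-r*dt) * [p*12.133929 + (1-p)*21.801314] = 17.191238
  V(2,0) = exp(-r*dt) * [p*0.000000 + (1-p)*0.000000] = 0.000000
  V(2,1) = exp(-r*dt) * [p*0.000000 + (1-p)*6.386611] = 3.361549
  V(2,2) = exp(-r*dt) * [p*6.386611 + (1-p)*17.191238] = 12.057208
  V(1,0) = exp(-r*dt) * [p*0.000000 + (1-p)*3.361549] = 1.769329
  V(1,1) = exp(-r*dt) * [p*3.361549 + (1-p)*12.057208] = 7.929847
  V(0,0) = exp(-r*dt) * [p*1.769329 + (1-p)*7.929847] = 5.007348

Answer: Price = V(0,0) = 5.0073


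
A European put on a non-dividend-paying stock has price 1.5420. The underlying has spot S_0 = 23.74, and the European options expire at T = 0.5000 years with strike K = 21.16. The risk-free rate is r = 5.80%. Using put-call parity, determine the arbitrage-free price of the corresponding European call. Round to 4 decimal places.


Answer: Call price = 4.7268

Derivation:
Put-call parity: C - P = S_0 * exp(-qT) - K * exp(-rT).
S_0 * exp(-qT) = 23.7400 * 1.00000000 = 23.74000000
K * exp(-rT) = 21.1600 * 0.97141646 = 20.55517239
C = P + S*exp(-qT) - K*exp(-rT)
C = 1.5420 + 23.74000000 - 20.55517239 = 4.7268


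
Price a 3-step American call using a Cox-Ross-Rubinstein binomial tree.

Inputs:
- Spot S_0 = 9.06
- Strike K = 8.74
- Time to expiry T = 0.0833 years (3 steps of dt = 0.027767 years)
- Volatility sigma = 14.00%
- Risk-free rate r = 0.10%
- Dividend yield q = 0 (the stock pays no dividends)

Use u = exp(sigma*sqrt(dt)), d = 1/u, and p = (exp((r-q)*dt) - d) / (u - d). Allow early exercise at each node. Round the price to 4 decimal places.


dt = T/N = 0.027767
u = exp(sigma*sqrt(dt)) = 1.023603; d = 1/u = 0.976941
p = (exp((r-q)*dt) - d) / (u - d) = 0.494763
Discount per step: exp(-r*dt) = 0.999972
Stock lattice S(k, i) with i counting down-moves:
  k=0: S(0,0) = 9.0600
  k=1: S(1,0) = 9.2738; S(1,1) = 8.8511
  k=2: S(2,0) = 9.4927; S(2,1) = 9.0600; S(2,2) = 8.6470
  k=3: S(3,0) = 9.7168; S(3,1) = 9.2738; S(3,2) = 8.8511; S(3,3) = 8.4476
Terminal payoffs V(N, i) = max(S_T - K, 0):
  V(3,0) = 0.976788; V(3,1) = 0.533842; V(3,2) = 0.111089; V(3,3) = 0.000000
Backward induction: V(k, i) = exp(-r*dt) * [p * V(k+1, i) + (1-p) * V(k+1, i+1)]; then take max(V_cont, immediate exercise) for American.
  V(2,0) = exp(-r*dt) * [p*0.976788 + (1-p)*0.533842] = 0.752975; exercise = 0.752732; V(2,0) = max -> 0.752975
  V(2,1) = exp(-r*dt) * [p*0.533842 + (1-p)*0.111089] = 0.320243; exercise = 0.320000; V(2,1) = max -> 0.320243
  V(2,2) = exp(-r*dt) * [p*0.111089 + (1-p)*0.000000] = 0.054961; exercise = 0.000000; V(2,2) = max -> 0.054961
  V(1,0) = exp(-r*dt) * [p*0.752975 + (1-p)*0.320243] = 0.534328; exercise = 0.533842; V(1,0) = max -> 0.534328
  V(1,1) = exp(-r*dt) * [p*0.320243 + (1-p)*0.054961] = 0.186207; exercise = 0.111089; V(1,1) = max -> 0.186207
  V(0,0) = exp(-r*dt) * [p*0.534328 + (1-p)*0.186207] = 0.358435; exercise = 0.320000; V(0,0) = max -> 0.358435

Answer: Price = V(0,0) = 0.3584


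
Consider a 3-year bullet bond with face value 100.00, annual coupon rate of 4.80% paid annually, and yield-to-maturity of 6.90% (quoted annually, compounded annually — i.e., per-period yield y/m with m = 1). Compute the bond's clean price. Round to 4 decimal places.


Answer: Price = 94.4789

Derivation:
Coupon per period c = face * coupon_rate / m = 4.800000
Periods per year m = 1; per-period yield y/m = 0.069000
Number of cashflows N = 3
Cashflows (t years, CF_t, discount factor 1/(1+y/m)^(m*t), PV):
  t = 1.0000: CF_t = 4.800000, DF = 0.935454, PV = 4.490178
  t = 2.0000: CF_t = 4.800000, DF = 0.875074, PV = 4.200353
  t = 3.0000: CF_t = 104.800000, DF = 0.818591, PV = 85.788321
Price P = sum_t PV_t = 94.478852


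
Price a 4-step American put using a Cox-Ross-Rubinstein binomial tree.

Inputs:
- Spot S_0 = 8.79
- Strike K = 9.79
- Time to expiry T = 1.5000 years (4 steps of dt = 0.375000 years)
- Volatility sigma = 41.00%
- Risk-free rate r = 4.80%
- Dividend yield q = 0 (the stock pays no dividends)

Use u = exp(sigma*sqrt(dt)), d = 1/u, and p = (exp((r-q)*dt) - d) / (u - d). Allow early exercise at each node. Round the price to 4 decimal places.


dt = T/N = 0.375000
u = exp(sigma*sqrt(dt)) = 1.285404; d = 1/u = 0.777966
p = (exp((r-q)*dt) - d) / (u - d) = 0.473353
Discount per step: exp(-r*dt) = 0.982161
Stock lattice S(k, i) with i counting down-moves:
  k=0: S(0,0) = 8.7900
  k=1: S(1,0) = 11.2987; S(1,1) = 6.8383
  k=2: S(2,0) = 14.5234; S(2,1) = 8.7900; S(2,2) = 5.3200
  k=3: S(3,0) = 18.6684; S(3,1) = 11.2987; S(3,2) = 6.8383; S(3,3) = 4.1388
  k=4: S(4,0) = 23.9964; S(4,1) = 14.5234; S(4,2) = 8.7900; S(4,3) = 5.3200; S(4,4) = 3.2198
Terminal payoffs V(N, i) = max(K - S_T, 0):
  V(4,0) = 0.000000; V(4,1) = 0.000000; V(4,2) = 1.000000; V(4,3) = 4.470021; V(4,4) = 6.570185
Backward induction: V(k, i) = exp(-r*dt) * [p * V(k+1, i) + (1-p) * V(k+1, i+1)]; then take max(V_cont, immediate exercise) for American.
  V(3,0) = exp(-r*dt) * [p*0.000000 + (1-p)*0.000000] = 0.000000; exercise = 0.000000; V(3,0) = max -> 0.000000
  V(3,1) = exp(-r*dt) * [p*0.000000 + (1-p)*1.000000] = 0.517252; exercise = 0.000000; V(3,1) = max -> 0.517252
  V(3,2) = exp(-r*dt) * [p*1.000000 + (1-p)*4.470021] = 2.777037; exercise = 2.951681; V(3,2) = max -> 2.951681
  V(3,3) = exp(-r*dt) * [p*4.470021 + (1-p)*6.570185] = 5.476595; exercise = 5.651238; V(3,3) = max -> 5.651238
  V(2,0) = exp(-r*dt) * [p*0.000000 + (1-p)*0.517252] = 0.267550; exercise = 0.000000; V(2,0) = max -> 0.267550
  V(2,1) = exp(-r*dt) * [p*0.517252 + (1-p)*2.951681] = 1.767238; exercise = 1.000000; V(2,1) = max -> 1.767238
  V(2,2) = exp(-r*dt) * [p*2.951681 + (1-p)*5.651238] = 4.295378; exercise = 4.470021; V(2,2) = max -> 4.470021
  V(1,0) = exp(-r*dt) * [p*0.267550 + (1-p)*1.767238] = 1.038494; exercise = 0.000000; V(1,0) = max -> 1.038494
  V(1,1) = exp(-r*dt) * [p*1.767238 + (1-p)*4.470021] = 3.133733; exercise = 2.951681; V(1,1) = max -> 3.133733
  V(0,0) = exp(-r*dt) * [p*1.038494 + (1-p)*3.133733] = 2.103735; exercise = 1.000000; V(0,0) = max -> 2.103735

Answer: Price = V(0,0) = 2.1037


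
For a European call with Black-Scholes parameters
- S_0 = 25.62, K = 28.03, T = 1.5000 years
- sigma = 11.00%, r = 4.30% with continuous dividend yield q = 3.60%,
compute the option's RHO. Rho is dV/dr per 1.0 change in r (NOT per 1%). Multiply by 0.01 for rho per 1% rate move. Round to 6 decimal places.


Answer: Rho = 10.078361

Derivation:
d1 = -0.5220164650; d2 = -0.6567384008
phi(d1) = 0.3481265806; exp(-qT) = 0.9474321065; exp(-rT) = 0.9375361143
N(d2) = 0.2556745691
Rho = K*T*exp(-rT)*N(d2) = 28.0300 * 1.5000 * 0.9375361143 * 0.2556745691 = 10.078361


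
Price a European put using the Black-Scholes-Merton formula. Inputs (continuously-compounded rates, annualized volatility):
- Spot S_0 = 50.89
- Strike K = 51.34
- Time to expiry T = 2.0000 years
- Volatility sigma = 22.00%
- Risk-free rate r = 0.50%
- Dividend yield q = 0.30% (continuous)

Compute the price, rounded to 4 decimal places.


d1 = (ln(S/K) + (r - q + 0.5*sigma^2) * T) / (sigma * sqrt(T)) = 0.14012370
d2 = d1 - sigma * sqrt(T) = -0.17100328
exp(-rT) = 0.99004983; exp(-qT) = 0.99401796
P = K * exp(-rT) * N(-d2) - S_0 * exp(-qT) * N(-d1)
N(-d1) = 0.44428113; N(-d2) = 0.56788941
P = 51.3400 * 0.99004983 * 0.56788941 - 50.8900 * 0.99401796 * 0.44428113 = 6.3911

Answer: Price = 6.3911


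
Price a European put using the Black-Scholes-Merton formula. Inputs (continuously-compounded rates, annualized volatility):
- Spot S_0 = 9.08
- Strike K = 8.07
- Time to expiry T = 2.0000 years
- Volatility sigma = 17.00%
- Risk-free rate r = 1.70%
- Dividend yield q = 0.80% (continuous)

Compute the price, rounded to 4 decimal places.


d1 = (ln(S/K) + (r - q + 0.5*sigma^2) * T) / (sigma * sqrt(T)) = 0.68556378
d2 = d1 - sigma * sqrt(T) = 0.44514747
exp(-rT) = 0.96657150; exp(-qT) = 0.98412732
P = K * exp(-rT) * N(-d2) - S_0 * exp(-qT) * N(-d1)
N(-d1) = 0.24649412; N(-d2) = 0.32810659
P = 8.0700 * 0.96657150 * 0.32810659 - 9.0800 * 0.98412732 * 0.24649412 = 0.3567

Answer: Price = 0.3567


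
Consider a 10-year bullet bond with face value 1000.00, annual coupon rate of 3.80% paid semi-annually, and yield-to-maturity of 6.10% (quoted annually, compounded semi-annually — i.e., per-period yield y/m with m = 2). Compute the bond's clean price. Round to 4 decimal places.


Coupon per period c = face * coupon_rate / m = 19.000000
Periods per year m = 2; per-period yield y/m = 0.030500
Number of cashflows N = 20
Cashflows (t years, CF_t, discount factor 1/(1+y/m)^(m*t), PV):
  t = 0.5000: CF_t = 19.000000, DF = 0.970403, PV = 18.437652
  t = 1.0000: CF_t = 19.000000, DF = 0.941681, PV = 17.891947
  t = 1.5000: CF_t = 19.000000, DF = 0.913810, PV = 17.362394
  t = 2.0000: CF_t = 19.000000, DF = 0.886764, PV = 16.848515
  t = 2.5000: CF_t = 19.000000, DF = 0.860518, PV = 16.349844
  t = 3.0000: CF_t = 19.000000, DF = 0.835049, PV = 15.865933
  t = 3.5000: CF_t = 19.000000, DF = 0.810334, PV = 15.396345
  t = 4.0000: CF_t = 19.000000, DF = 0.786350, PV = 14.940655
  t = 4.5000: CF_t = 19.000000, DF = 0.763076, PV = 14.498452
  t = 5.0000: CF_t = 19.000000, DF = 0.740491, PV = 14.069337
  t = 5.5000: CF_t = 19.000000, DF = 0.718575, PV = 13.652923
  t = 6.0000: CF_t = 19.000000, DF = 0.697307, PV = 13.248834
  t = 6.5000: CF_t = 19.000000, DF = 0.676669, PV = 12.856704
  t = 7.0000: CF_t = 19.000000, DF = 0.656641, PV = 12.476181
  t = 7.5000: CF_t = 19.000000, DF = 0.637206, PV = 12.106920
  t = 8.0000: CF_t = 19.000000, DF = 0.618347, PV = 11.748588
  t = 8.5000: CF_t = 19.000000, DF = 0.600045, PV = 11.400861
  t = 9.0000: CF_t = 19.000000, DF = 0.582286, PV = 11.063427
  t = 9.5000: CF_t = 19.000000, DF = 0.565052, PV = 10.735980
  t = 10.0000: CF_t = 1019.000000, DF = 0.548328, PV = 558.745787
Price P = sum_t PV_t = 829.697278

Answer: Price = 829.6973


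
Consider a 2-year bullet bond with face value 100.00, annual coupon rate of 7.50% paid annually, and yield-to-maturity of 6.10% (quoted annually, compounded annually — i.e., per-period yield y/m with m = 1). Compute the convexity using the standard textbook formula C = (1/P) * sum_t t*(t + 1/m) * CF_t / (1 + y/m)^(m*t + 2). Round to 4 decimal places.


Coupon per period c = face * coupon_rate / m = 7.500000
Periods per year m = 1; per-period yield y/m = 0.061000
Number of cashflows N = 2
Cashflows (t years, CF_t, discount factor 1/(1+y/m)^(m*t), PV):
  t = 1.0000: CF_t = 7.500000, DF = 0.942507, PV = 7.068803
  t = 2.0000: CF_t = 107.500000, DF = 0.888320, PV = 95.494354
Price P = sum_t PV_t = 102.563157
Convexity numerator sum_t t*(t + 1/m) * CF_t / (1+y/m)^(m*t + 2):
  t = 1.0000: term = 12.558712
  t = 2.0000: term = 508.977025
Convexity = (1/P) * sum = 521.535737 / 102.563157 = 5.085020

Answer: Convexity = 5.0850


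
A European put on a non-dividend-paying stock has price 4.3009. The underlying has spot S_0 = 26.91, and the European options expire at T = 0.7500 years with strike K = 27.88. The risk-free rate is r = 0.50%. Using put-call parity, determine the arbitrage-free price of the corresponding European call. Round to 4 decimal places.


Put-call parity: C - P = S_0 * exp(-qT) - K * exp(-rT).
S_0 * exp(-qT) = 26.9100 * 1.00000000 = 26.91000000
K * exp(-rT) = 27.8800 * 0.99625702 = 27.77564579
C = P + S*exp(-qT) - K*exp(-rT)
C = 4.3009 + 26.91000000 - 27.77564579 = 3.4353

Answer: Call price = 3.4353


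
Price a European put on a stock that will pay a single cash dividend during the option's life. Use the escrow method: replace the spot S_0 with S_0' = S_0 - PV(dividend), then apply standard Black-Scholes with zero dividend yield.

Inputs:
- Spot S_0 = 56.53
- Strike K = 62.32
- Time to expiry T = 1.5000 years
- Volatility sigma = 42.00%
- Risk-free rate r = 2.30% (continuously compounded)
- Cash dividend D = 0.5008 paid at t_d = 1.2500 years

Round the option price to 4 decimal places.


PV(D) = D * exp(-r * t_d) = 0.5008 * 0.97165935 = 0.48660700
S_0' = S_0 - PV(D) = 56.5300 - 0.48660700 = 56.04339300
d1 = (ln(S_0'/K) + (r + sigma^2/2)*T) / (sigma*sqrt(T)) = 0.11789407
d2 = d1 - sigma*sqrt(T) = -0.39649878
exp(-rT) = 0.96608834
N(-d1) = 0.45307580; N(-d2) = 0.65413145
P = K * exp(-rT) * N(-d2) - S_0' * N(-d1) = 62.3200 * 0.96608834 * 0.65413145 - 56.04339300 * 0.45307580 = 13.9911

Answer: Price = 13.9911


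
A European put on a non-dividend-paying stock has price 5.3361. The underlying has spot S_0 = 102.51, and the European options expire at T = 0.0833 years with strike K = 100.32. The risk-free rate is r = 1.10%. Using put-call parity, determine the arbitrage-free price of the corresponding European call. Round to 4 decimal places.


Put-call parity: C - P = S_0 * exp(-qT) - K * exp(-rT).
S_0 * exp(-qT) = 102.5100 * 1.00000000 = 102.51000000
K * exp(-rT) = 100.3200 * 0.99908412 = 100.22811889
C = P + S*exp(-qT) - K*exp(-rT)
C = 5.3361 + 102.51000000 - 100.22811889 = 7.6180

Answer: Call price = 7.6180


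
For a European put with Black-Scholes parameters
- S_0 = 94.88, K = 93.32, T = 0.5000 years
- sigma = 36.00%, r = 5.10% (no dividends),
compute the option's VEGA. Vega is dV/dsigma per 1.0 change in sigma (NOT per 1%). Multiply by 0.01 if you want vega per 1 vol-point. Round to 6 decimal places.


d1 = 0.2925791333; d2 = 0.0380206920
phi(d1) = 0.3822273051; exp(-qT) = 1.0000000000; exp(-rT) = 0.9748223790
Vega = S * exp(-qT) * phi(d1) * sqrt(T) = 94.8800 * 1.0000000000 * 0.3822273051 * 0.7071067812 = 25.643741

Answer: Vega = 25.643741


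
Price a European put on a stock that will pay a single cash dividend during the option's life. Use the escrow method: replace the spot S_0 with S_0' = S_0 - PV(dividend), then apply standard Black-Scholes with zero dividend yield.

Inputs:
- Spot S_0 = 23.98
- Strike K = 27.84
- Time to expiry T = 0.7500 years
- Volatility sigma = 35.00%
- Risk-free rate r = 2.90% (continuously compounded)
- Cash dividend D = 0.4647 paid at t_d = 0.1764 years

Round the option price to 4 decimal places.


Answer: Price = 5.2679

Derivation:
PV(D) = D * exp(-r * t_d) = 0.4647 * 0.99489746 = 0.46232885
S_0' = S_0 - PV(D) = 23.9800 - 0.46232885 = 23.51767115
d1 = (ln(S_0'/K) + (r + sigma^2/2)*T) / (sigma*sqrt(T)) = -0.33332652
d2 = d1 - sigma*sqrt(T) = -0.63643542
exp(-rT) = 0.97848483
N(-d1) = 0.63055609; N(-d2) = 0.73775367
P = K * exp(-rT) * N(-d2) - S_0' * N(-d1) = 27.8400 * 0.97848483 * 0.73775367 - 23.51767115 * 0.63055609 = 5.2679


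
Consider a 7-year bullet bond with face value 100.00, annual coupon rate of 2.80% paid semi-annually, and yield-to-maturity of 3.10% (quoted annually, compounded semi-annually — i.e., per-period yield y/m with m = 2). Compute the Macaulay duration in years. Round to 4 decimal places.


Coupon per period c = face * coupon_rate / m = 1.400000
Periods per year m = 2; per-period yield y/m = 0.015500
Number of cashflows N = 14
Cashflows (t years, CF_t, discount factor 1/(1+y/m)^(m*t), PV):
  t = 0.5000: CF_t = 1.400000, DF = 0.984737, PV = 1.378631
  t = 1.0000: CF_t = 1.400000, DF = 0.969706, PV = 1.357589
  t = 1.5000: CF_t = 1.400000, DF = 0.954905, PV = 1.336867
  t = 2.0000: CF_t = 1.400000, DF = 0.940330, PV = 1.316462
  t = 2.5000: CF_t = 1.400000, DF = 0.925977, PV = 1.296368
  t = 3.0000: CF_t = 1.400000, DF = 0.911844, PV = 1.276581
  t = 3.5000: CF_t = 1.400000, DF = 0.897926, PV = 1.257096
  t = 4.0000: CF_t = 1.400000, DF = 0.884220, PV = 1.237909
  t = 4.5000: CF_t = 1.400000, DF = 0.870724, PV = 1.219014
  t = 5.0000: CF_t = 1.400000, DF = 0.857434, PV = 1.200408
  t = 5.5000: CF_t = 1.400000, DF = 0.844347, PV = 1.182085
  t = 6.0000: CF_t = 1.400000, DF = 0.831459, PV = 1.164043
  t = 6.5000: CF_t = 1.400000, DF = 0.818768, PV = 1.146275
  t = 7.0000: CF_t = 101.400000, DF = 0.806271, PV = 81.755874
Price P = sum_t PV_t = 98.125203
Macaulay numerator sum_t t * PV_t:
  t * PV_t at t = 0.5000: 0.689316
  t * PV_t at t = 1.0000: 1.357589
  t * PV_t at t = 1.5000: 2.005301
  t * PV_t at t = 2.0000: 2.632924
  t * PV_t at t = 2.5000: 3.240921
  t * PV_t at t = 3.0000: 3.829744
  t * PV_t at t = 3.5000: 4.399837
  t * PV_t at t = 4.0000: 4.951635
  t * PV_t at t = 4.5000: 5.485563
  t * PV_t at t = 5.0000: 6.002038
  t * PV_t at t = 5.5000: 6.501469
  t * PV_t at t = 6.0000: 6.984256
  t * PV_t at t = 6.5000: 7.450790
  t * PV_t at t = 7.0000: 572.291119
Macaulay duration D = (sum_t t * PV_t) / P = 627.822501 / 98.125203 = 6.398178

Answer: Macaulay duration = 6.3982 years
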